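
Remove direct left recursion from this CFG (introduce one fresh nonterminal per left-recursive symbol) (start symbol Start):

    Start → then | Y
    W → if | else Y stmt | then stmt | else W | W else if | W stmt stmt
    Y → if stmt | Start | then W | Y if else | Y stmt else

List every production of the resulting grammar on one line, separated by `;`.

Directly left-recursive nonterminals: W, Y.
For W: α = {else if, stmt stmt}, β = {if, else Y stmt, then stmt, else W}. Rewrite as W → β W1 and W1 → α W1 | ε.
For Y: α = {if else, stmt else}, β = {if stmt, Start, then W}. Rewrite as Y → β Y1 and Y1 → α Y1 | ε.

Start → then | Y; W → if W1 | else Y stmt W1 | then stmt W1 | else W W1; Y → if stmt Y1 | Start Y1 | then W Y1; W1 → else if W1 | stmt stmt W1 | ε; Y1 → if else Y1 | stmt else Y1 | ε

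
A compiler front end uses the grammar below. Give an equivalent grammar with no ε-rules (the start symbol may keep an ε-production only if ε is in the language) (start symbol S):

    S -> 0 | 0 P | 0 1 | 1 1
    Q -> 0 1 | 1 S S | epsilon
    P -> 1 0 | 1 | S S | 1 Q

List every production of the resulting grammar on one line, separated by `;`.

Nullable set = {Q}.
ε ∉ L(G), so no ε-production is kept.

S -> 0 | 0 P | 0 1 | 1 1; Q -> 0 1 | 1 S S; P -> 1 0 | 1 | S S | 1 Q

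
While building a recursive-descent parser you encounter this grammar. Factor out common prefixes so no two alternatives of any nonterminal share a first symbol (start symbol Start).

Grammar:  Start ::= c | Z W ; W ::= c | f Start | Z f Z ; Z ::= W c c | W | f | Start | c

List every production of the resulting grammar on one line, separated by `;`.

Z has alternatives sharing prefix 'W': factor to Z → W Z1 with Z1 → c c | ε.

Start ::= c | Z W; W ::= c | f Start | Z f Z; Z ::= f | Start | c | W Z1; Z1 ::= c c | epsilon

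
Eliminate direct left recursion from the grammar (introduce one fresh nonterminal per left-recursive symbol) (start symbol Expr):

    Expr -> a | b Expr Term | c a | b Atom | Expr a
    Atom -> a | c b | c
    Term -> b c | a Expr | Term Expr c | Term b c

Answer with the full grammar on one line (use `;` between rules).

Expr -> a Expr1 | b Expr Term Expr1 | c a Expr1 | b Atom Expr1; Atom -> a | c b | c; Term -> b c Term1 | a Expr Term1; Expr1 -> a Expr1 | ε; Term1 -> Expr c Term1 | b c Term1 | ε

Left recursion appears on Expr, Term.
For Expr: α = {a}, β = {a, b Expr Term, c a, b Atom}. Rewrite as Expr → β Expr1 and Expr1 → α Expr1 | ε.
For Term: α = {Expr c, b c}, β = {b c, a Expr}. Rewrite as Term → β Term1 and Term1 → α Term1 | ε.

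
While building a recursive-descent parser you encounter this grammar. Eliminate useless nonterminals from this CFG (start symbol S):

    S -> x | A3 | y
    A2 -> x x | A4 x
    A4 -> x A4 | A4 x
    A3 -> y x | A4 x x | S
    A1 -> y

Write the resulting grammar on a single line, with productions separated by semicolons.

Generating nonterminals: {A1, A2, A3, S}.
Reachable from S after that: {A3, S}.
Removed useless symbols: {A1, A2, A4} and every production mentioning them.

S -> x | A3 | y; A3 -> y x | S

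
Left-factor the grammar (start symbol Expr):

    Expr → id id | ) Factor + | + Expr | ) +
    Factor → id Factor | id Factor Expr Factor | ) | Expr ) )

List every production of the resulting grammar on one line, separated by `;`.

Expr → id id | + Expr | ) Expr1; Factor → ) | Expr ) ) | id Factor Factor1; Expr1 → Factor + | +; Factor1 → ε | Expr Factor

Expr has alternatives sharing prefix ')': factor to Expr → ) Expr1 with Expr1 → Factor + | +.
Factor has alternatives sharing prefix 'id Factor': factor to Factor → id Factor Factor1 with Factor1 → ε | Expr Factor.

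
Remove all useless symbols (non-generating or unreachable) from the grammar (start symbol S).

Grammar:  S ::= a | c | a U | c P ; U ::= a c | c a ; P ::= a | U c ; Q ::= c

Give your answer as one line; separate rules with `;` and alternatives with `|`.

S ::= a | c | a U | c P; U ::= a c | c a; P ::= a | U c

Generating nonterminals: {P, Q, S, U}.
Reachable from S after that: {P, S, U}.
Removed useless symbols: {Q} and every production mentioning them.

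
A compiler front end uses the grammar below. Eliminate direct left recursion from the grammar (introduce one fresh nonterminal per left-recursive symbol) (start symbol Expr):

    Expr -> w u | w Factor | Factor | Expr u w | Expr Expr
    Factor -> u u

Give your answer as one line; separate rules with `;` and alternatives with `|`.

Expr -> w u Expr1 | w Factor Expr1 | Factor Expr1; Factor -> u u; Expr1 -> u w Expr1 | Expr Expr1 | ε

Left recursion appears on Expr.
For Expr: α = {u w, Expr}, β = {w u, w Factor, Factor}. Rewrite as Expr → β Expr1 and Expr1 → α Expr1 | ε.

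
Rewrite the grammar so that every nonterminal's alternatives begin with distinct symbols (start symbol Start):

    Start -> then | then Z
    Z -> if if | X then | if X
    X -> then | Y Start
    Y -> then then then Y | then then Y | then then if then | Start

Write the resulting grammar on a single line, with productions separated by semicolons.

Start has alternatives sharing prefix 'then': factor to Start → then Start1 with Start1 → ε | Z.
Z has alternatives sharing prefix 'if': factor to Z → if Z1 with Z1 → if | X.
Y has alternatives sharing prefix 'then then': factor to Y → then then Y1 with Y1 → then Y | Y | if then.

Start -> then Start1; Z -> X then | if Z1; X -> then | Y Start; Y -> Start | then then Y1; Start1 -> eps | Z; Z1 -> if | X; Y1 -> then Y | Y | if then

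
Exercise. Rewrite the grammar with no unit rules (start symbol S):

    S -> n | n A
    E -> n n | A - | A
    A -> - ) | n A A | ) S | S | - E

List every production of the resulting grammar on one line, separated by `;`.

S -> n | n A; E -> n n | A - | n | n A | - ) | n A A | ) S | - E; A -> n | n A | - ) | n A A | ) S | - E

Unit pairs: A ⇒* {S}; E ⇒* {A, S}.
Replace each nonterminal's rules with the union of the non-unit rules of every nonterminal it unit-derives.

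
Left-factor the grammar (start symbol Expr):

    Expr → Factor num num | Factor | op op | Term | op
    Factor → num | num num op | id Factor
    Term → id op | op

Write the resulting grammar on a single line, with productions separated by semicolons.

Expr has alternatives sharing prefix 'Factor': factor to Expr → Factor Expr1 with Expr1 → num num | ε.
Expr has alternatives sharing prefix 'op': factor to Expr → op Expr2 with Expr2 → op | ε.
Factor has alternatives sharing prefix 'num': factor to Factor → num Factor1 with Factor1 → ε | num op.

Expr → Term | Factor Expr1 | op Expr2; Factor → id Factor | num Factor1; Term → id op | op; Expr1 → num num | eps; Expr2 → op | eps; Factor1 → eps | num op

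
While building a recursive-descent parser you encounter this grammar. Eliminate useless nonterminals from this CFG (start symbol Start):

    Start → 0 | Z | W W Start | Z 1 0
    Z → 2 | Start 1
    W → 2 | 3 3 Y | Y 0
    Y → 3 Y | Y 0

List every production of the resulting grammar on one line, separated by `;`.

Start → 0 | Z | W W Start | Z 1 0; Z → 2 | Start 1; W → 2

Generating nonterminals: {Start, W, Z}.
Reachable from Start after that: {Start, W, Z}.
Removed useless symbols: {Y} and every production mentioning them.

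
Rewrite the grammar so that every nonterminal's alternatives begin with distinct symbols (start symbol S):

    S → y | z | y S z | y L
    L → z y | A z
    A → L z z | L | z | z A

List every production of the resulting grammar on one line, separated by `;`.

S has alternatives sharing prefix 'y': factor to S → y S' with S' → ε | S z | L.
A has alternatives sharing prefix 'L': factor to A → L A' with A' → z z | ε.
A has alternatives sharing prefix 'z': factor to A → z A'' with A'' → ε | A.

S → z | y S'; L → z y | A z; A → L A' | z A''; S' → ε | S z | L; A' → z z | ε; A'' → ε | A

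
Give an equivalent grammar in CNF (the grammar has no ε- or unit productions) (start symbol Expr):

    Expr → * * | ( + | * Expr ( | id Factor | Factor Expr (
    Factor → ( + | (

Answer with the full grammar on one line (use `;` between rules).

Expr → X1 X1 | X2 X3 | X1 Y1 | X4 Factor | Factor Y2; Factor → X2 X3 | (; X1 → *; X2 → (; X3 → +; X4 → id; Y1 → Expr X2; Y2 → Expr X2

Introduce a nonterminal for each terminal appearing in a rule of length ≥ 2: X1 → *, X2 → (, X3 → +, X4 → id.
Binarize each right-hand side of length ≥ 3 by chaining fresh nonterminals (Y1, Y2, …): affected rules were Expr → X1 Expr X2; Expr → Factor Expr X2.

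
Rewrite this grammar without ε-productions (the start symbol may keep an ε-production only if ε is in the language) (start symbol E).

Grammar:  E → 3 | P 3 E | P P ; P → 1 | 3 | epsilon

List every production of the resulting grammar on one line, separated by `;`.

The nullable symbols are {E, P}.
ε ∈ L(G) since E is nullable, so keep E → ε.
For each production, add variants omitting each subset of nullable occurrences: E → P 3 E gives P 3 E | P 3 | 3 E. E → P P gives P P | P.

E → 3 | P 3 E | P 3 | 3 E | P P | P | epsilon; P → 1 | 3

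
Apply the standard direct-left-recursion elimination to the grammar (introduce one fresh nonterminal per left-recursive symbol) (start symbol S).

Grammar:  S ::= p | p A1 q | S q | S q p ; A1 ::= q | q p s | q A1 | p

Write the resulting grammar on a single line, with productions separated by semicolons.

Directly left-recursive nonterminal: S.
For S: α = {q, q p}, β = {p, p A1 q}. Rewrite as S → β S' and S' → α S' | ε.

S ::= p S' | p A1 q S'; A1 ::= q | q p s | q A1 | p; S' ::= q S' | q p S' | eps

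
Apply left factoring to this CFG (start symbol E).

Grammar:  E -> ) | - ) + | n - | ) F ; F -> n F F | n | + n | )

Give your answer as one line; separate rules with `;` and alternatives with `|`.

E -> - ) + | n - | ) E'; F -> + n | ) | n F'; E' -> epsilon | F; F' -> F F | epsilon

E has alternatives sharing prefix ')': factor to E → ) E' with E' → ε | F.
F has alternatives sharing prefix 'n': factor to F → n F' with F' → F F | ε.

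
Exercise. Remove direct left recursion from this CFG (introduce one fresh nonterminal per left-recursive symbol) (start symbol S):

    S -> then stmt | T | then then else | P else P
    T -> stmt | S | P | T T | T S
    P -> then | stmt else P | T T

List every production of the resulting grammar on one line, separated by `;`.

S -> then stmt | T | then then else | P else P; T -> stmt T' | S T' | P T'; P -> then | stmt else P | T T; T' -> T T' | S T' | ε

Directly left-recursive nonterminal: T.
For T: α = {T, S}, β = {stmt, S, P}. Rewrite as T → β T' and T' → α T' | ε.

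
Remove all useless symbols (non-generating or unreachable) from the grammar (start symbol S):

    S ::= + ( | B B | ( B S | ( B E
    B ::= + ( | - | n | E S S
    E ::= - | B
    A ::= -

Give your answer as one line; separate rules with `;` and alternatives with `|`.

S ::= + ( | B B | ( B S | ( B E; B ::= + ( | - | n | E S S; E ::= - | B

Generating nonterminals: {A, B, E, S}.
Reachable from S after that: {B, E, S}.
Removed useless symbols: {A} and every production mentioning them.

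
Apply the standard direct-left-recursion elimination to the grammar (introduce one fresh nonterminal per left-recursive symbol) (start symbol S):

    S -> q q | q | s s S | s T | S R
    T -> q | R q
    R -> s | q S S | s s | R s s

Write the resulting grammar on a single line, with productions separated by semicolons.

S -> q q S' | q S' | s s S S' | s T S'; T -> q | R q; R -> s R' | q S S R' | s s R'; S' -> R S' | ε; R' -> s s R' | ε

Left recursion appears on S, R.
For S: α = {R}, β = {q q, q, s s S, s T}. Rewrite as S → β S' and S' → α S' | ε.
For R: α = {s s}, β = {s, q S S, s s}. Rewrite as R → β R' and R' → α R' | ε.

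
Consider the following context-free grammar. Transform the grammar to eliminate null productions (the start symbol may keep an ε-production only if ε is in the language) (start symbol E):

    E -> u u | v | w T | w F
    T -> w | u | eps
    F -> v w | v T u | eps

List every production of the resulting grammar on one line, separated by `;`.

E -> u u | v | w T | w | w F; T -> w | u; F -> v w | v T u | v u

The nullable symbols are {F, T}.
ε ∉ L(G), so no ε-production is kept.
For each production, add variants omitting each subset of nullable occurrences: E → w T gives w T | w. F → v T u gives v T u | v u.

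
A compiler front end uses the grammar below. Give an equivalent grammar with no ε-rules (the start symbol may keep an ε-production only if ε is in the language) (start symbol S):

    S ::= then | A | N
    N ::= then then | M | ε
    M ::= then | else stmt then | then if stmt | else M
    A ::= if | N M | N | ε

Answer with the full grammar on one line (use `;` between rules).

The nullable symbols are {A, N, S}.
ε ∈ L(G) since S is nullable, so keep S → ε.
Add the nullable-subset variants: A → N M gives N M | M.

S ::= then | A | N | ε; N ::= then then | M; M ::= then | else stmt then | then if stmt | else M; A ::= if | N M | M | N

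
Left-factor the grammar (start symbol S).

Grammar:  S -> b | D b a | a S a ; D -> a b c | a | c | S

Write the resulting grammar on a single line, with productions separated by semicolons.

S -> b | D b a | a S a; D -> c | S | a D'; D' -> b c | epsilon

D has alternatives sharing prefix 'a': factor to D → a D' with D' → b c | ε.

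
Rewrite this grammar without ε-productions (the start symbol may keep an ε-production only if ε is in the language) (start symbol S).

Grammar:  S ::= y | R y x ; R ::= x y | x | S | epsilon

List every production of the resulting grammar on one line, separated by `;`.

S ::= y | R y x | y x; R ::= x y | x | S

Nullable set = {R}.
ε ∉ L(G), so no ε-production is kept.
Expand every rule over subsets of its nullable positions: S → R y x gives R y x | y x.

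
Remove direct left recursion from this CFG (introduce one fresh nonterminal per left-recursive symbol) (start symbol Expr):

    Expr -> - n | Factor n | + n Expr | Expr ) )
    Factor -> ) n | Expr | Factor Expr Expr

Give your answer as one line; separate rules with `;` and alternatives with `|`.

Expr, Factor are directly left-recursive.
For Expr: α = {) )}, β = {- n, Factor n, + n Expr}. Rewrite as Expr → β Expr1 and Expr1 → α Expr1 | ε.
For Factor: α = {Expr Expr}, β = {) n, Expr}. Rewrite as Factor → β Factor1 and Factor1 → α Factor1 | ε.

Expr -> - n Expr1 | Factor n Expr1 | + n Expr Expr1; Factor -> ) n Factor1 | Expr Factor1; Expr1 -> ) ) Expr1 | ε; Factor1 -> Expr Expr Factor1 | ε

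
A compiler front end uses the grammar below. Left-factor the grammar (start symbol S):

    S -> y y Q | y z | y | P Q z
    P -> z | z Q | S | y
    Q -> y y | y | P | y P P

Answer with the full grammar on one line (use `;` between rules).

S has alternatives sharing prefix 'y': factor to S → y S' with S' → y Q | z | ε.
P has alternatives sharing prefix 'z': factor to P → z P' with P' → ε | Q.
Q has alternatives sharing prefix 'y': factor to Q → y Q' with Q' → y | ε | P P.

S -> P Q z | y S'; P -> S | y | z P'; Q -> P | y Q'; S' -> y Q | z | ε; P' -> ε | Q; Q' -> y | ε | P P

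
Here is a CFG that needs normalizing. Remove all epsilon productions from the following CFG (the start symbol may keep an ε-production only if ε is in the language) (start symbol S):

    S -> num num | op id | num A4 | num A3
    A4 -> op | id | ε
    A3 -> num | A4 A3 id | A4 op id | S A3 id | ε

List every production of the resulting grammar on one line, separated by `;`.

S -> num num | op id | num A4 | num | num A3; A4 -> op | id; A3 -> num | A4 A3 id | A4 id | A3 id | id | A4 op id | op id | S A3 id | S id

Nullable set = {A3, A4}.
ε ∉ L(G), so no ε-production is kept.
For each production, add variants omitting each subset of nullable occurrences: S → num A4 gives num A4 | num. A3 → A4 A3 id gives A4 A3 id | A4 id | A3 id | id. A3 → A4 op id gives A4 op id | op id. A3 → S A3 id gives S A3 id | S id.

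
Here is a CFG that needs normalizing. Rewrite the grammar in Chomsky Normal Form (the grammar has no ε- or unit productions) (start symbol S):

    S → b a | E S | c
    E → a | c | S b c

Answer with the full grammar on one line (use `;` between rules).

Introduce a nonterminal for each terminal appearing in a rule of length ≥ 2: X1 → b, X2 → a, X3 → c.
Binarize each right-hand side of length ≥ 3 by chaining fresh nonterminals (Y1, Y2, …): affected rules were E → S X1 X3.

S → X1 X2 | E S | c; E → a | c | S Y1; X1 → b; X2 → a; X3 → c; Y1 → X1 X3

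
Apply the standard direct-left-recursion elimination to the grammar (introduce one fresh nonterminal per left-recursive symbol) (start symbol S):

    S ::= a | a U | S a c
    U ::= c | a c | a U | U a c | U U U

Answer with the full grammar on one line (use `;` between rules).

S ::= a S' | a U S'; U ::= c U' | a c U' | a U U'; S' ::= a c S' | eps; U' ::= a c U' | U U U' | eps

Left recursion appears on S, U.
For S: α = {a c}, β = {a, a U}. Rewrite as S → β S' and S' → α S' | ε.
For U: α = {a c, U U}, β = {c, a c, a U}. Rewrite as U → β U' and U' → α U' | ε.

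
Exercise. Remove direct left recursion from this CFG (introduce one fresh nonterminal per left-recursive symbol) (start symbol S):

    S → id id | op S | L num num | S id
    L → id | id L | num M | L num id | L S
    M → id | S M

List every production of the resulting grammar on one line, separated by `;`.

Left recursion appears on S, L.
For S: α = {id}, β = {id id, op S, L num num}. Rewrite as S → β S' and S' → α S' | ε.
For L: α = {num id, S}, β = {id, id L, num M}. Rewrite as L → β L' and L' → α L' | ε.

S → id id S' | op S S' | L num num S'; L → id L' | id L L' | num M L'; M → id | S M; S' → id S' | ε; L' → num id L' | S L' | ε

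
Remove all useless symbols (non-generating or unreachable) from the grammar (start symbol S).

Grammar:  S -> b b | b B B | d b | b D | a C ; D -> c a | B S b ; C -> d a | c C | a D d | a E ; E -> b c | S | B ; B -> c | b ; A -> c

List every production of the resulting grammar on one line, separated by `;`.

S -> b b | b B B | d b | b D | a C; D -> c a | B S b; C -> d a | c C | a D d | a E; E -> b c | S | B; B -> c | b

Generating nonterminals: {A, B, C, D, E, S}.
Reachable from S after that: {B, C, D, E, S}.
Removed useless symbols: {A} and every production mentioning them.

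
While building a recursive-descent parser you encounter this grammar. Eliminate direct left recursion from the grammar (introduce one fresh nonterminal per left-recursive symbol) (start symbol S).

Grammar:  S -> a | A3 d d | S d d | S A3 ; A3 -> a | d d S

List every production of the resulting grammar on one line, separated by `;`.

Left recursion appears on S.
For S: α = {d d, A3}, β = {a, A3 d d}. Rewrite as S → β S' and S' → α S' | ε.

S -> a S' | A3 d d S'; A3 -> a | d d S; S' -> d d S' | A3 S' | ε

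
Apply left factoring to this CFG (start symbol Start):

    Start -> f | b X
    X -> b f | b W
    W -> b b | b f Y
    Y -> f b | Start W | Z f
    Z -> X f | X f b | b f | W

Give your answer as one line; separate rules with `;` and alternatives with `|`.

X has alternatives sharing prefix 'b': factor to X → b X1 with X1 → f | W.
W has alternatives sharing prefix 'b': factor to W → b W1 with W1 → b | f Y.
Z has alternatives sharing prefix 'X f': factor to Z → X f Z1 with Z1 → ε | b.

Start -> f | b X; X -> b X1; W -> b W1; Y -> f b | Start W | Z f; Z -> b f | W | X f Z1; X1 -> f | W; W1 -> b | f Y; Z1 -> ε | b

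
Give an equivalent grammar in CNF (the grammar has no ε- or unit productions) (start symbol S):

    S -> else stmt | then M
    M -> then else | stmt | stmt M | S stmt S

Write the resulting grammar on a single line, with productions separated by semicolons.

Introduce a nonterminal for each terminal appearing in a rule of length ≥ 2: X1 → else, X2 → stmt, X3 → then.
Binarize each right-hand side of length ≥ 3 by chaining fresh nonterminals (Y1, Y2, …): affected rules were M → S X2 S.

S -> X1 X2 | X3 M; M -> X3 X1 | stmt | X2 M | S Y1; X1 -> else; X2 -> stmt; X3 -> then; Y1 -> X2 S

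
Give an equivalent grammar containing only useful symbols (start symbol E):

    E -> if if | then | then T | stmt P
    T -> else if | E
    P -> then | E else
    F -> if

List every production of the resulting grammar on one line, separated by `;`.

E -> if if | then | then T | stmt P; T -> else if | E; P -> then | E else

Generating nonterminals: {E, F, P, T}.
Reachable from E after that: {E, P, T}.
Removed useless symbols: {F} and every production mentioning them.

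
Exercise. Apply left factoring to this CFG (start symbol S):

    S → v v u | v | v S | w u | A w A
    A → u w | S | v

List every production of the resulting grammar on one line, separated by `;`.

S → w u | A w A | v S'; A → u w | S | v; S' → v u | ε | S

S has alternatives sharing prefix 'v': factor to S → v S' with S' → v u | ε | S.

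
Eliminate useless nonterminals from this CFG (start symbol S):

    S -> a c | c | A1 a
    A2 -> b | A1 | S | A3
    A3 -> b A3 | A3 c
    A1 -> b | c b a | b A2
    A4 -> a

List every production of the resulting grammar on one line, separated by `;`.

S -> a c | c | A1 a; A2 -> b | A1 | S; A1 -> b | c b a | b A2

Generating nonterminals: {A1, A2, A4, S}.
Reachable from S after that: {A1, A2, S}.
Removed useless symbols: {A3, A4} and every production mentioning them.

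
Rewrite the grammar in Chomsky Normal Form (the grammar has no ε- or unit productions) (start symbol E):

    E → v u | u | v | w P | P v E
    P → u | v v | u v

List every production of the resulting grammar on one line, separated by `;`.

Introduce a nonterminal for each terminal appearing in a rule of length ≥ 2: X1 → v, X2 → u, X3 → w.
Binarize each right-hand side of length ≥ 3 by chaining fresh nonterminals (Y1, Y2, …): affected rules were E → P X1 E.

E → X1 X2 | u | v | X3 P | P Y1; P → u | X1 X1 | X2 X1; X1 → v; X2 → u; X3 → w; Y1 → X1 E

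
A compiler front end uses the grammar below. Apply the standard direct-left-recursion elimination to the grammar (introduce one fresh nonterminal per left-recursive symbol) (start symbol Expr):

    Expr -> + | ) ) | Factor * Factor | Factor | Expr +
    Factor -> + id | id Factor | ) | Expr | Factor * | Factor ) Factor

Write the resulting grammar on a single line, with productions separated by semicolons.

Expr -> + Expr1 | ) ) Expr1 | Factor * Factor Expr1 | Factor Expr1; Factor -> + id Factor1 | id Factor Factor1 | ) Factor1 | Expr Factor1; Expr1 -> + Expr1 | ε; Factor1 -> * Factor1 | ) Factor Factor1 | ε

Left recursion appears on Expr, Factor.
For Expr: α = {+}, β = {+, ) ), Factor * Factor, Factor}. Rewrite as Expr → β Expr1 and Expr1 → α Expr1 | ε.
For Factor: α = {*, ) Factor}, β = {+ id, id Factor, ), Expr}. Rewrite as Factor → β Factor1 and Factor1 → α Factor1 | ε.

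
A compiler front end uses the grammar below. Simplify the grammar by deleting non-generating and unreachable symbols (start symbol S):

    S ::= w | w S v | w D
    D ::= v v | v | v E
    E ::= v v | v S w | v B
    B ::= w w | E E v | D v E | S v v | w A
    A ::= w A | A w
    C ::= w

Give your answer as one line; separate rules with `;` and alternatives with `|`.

Generating nonterminals: {B, C, D, E, S}.
Reachable from S after that: {B, D, E, S}.
Removed useless symbols: {A, C} and every production mentioning them.

S ::= w | w S v | w D; D ::= v v | v | v E; E ::= v v | v S w | v B; B ::= w w | E E v | D v E | S v v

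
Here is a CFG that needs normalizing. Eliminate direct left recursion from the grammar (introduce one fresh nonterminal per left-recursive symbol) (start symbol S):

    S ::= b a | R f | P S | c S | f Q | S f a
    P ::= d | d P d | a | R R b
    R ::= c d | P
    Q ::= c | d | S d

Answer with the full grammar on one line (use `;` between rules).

Directly left-recursive nonterminal: S.
For S: α = {f a}, β = {b a, R f, P S, c S, f Q}. Rewrite as S → β S' and S' → α S' | ε.

S ::= b a S' | R f S' | P S S' | c S S' | f Q S'; P ::= d | d P d | a | R R b; R ::= c d | P; Q ::= c | d | S d; S' ::= f a S' | ε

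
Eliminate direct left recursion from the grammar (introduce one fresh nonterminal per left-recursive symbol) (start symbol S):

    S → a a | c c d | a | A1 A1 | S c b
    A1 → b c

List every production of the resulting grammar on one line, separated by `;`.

Directly left-recursive nonterminal: S.
For S: α = {c b}, β = {a a, c c d, a, A1 A1}. Rewrite as S → β S' and S' → α S' | ε.

S → a a S' | c c d S' | a S' | A1 A1 S'; A1 → b c; S' → c b S' | ε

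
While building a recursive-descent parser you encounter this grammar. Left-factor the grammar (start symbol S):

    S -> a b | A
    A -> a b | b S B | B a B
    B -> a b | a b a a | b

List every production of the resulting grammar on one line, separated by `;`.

B has alternatives sharing prefix 'a b': factor to B → a b B' with B' → ε | a a.

S -> a b | A; A -> a b | b S B | B a B; B -> b | a b B'; B' -> epsilon | a a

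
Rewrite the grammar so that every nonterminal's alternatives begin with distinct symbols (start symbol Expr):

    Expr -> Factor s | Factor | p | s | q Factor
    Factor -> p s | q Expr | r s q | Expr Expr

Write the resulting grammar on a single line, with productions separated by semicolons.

Expr -> p | s | q Factor | Factor Expr1; Factor -> p s | q Expr | r s q | Expr Expr; Expr1 -> s | ε

Expr has alternatives sharing prefix 'Factor': factor to Expr → Factor Expr1 with Expr1 → s | ε.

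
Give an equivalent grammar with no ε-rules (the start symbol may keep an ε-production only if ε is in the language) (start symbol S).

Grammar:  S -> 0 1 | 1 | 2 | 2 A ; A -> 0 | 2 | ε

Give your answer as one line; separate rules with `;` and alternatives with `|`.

S -> 0 1 | 1 | 2 | 2 A; A -> 0 | 2

Nullable nonterminals: {A}.
ε ∉ L(G), so no ε-production is kept.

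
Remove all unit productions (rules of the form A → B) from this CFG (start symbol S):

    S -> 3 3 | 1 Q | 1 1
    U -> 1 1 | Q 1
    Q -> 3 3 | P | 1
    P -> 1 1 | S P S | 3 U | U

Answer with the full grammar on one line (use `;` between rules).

S -> 3 3 | 1 Q | 1 1; U -> 1 1 | Q 1; Q -> 1 1 | Q 1 | S P S | 3 U | 3 3 | 1; P -> 1 1 | Q 1 | S P S | 3 U

Unit pairs: P ⇒* {U}; Q ⇒* {P, U}.
For every A with A ⇒* B via unit rules, add B's non-unit alternatives to A; then delete every rule of the form X → Y.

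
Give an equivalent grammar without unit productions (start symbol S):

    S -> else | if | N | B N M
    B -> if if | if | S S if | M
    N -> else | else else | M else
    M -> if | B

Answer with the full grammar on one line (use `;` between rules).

Unit pairs: B ⇒* {M}; M ⇒* {B}; S ⇒* {N}.
For each unit pair (A, B), copy every non-unit production of B to A, then drop all unit productions.

S -> else | if | B N M | else else | M else; B -> if if | if | S S if; N -> else | else else | M else; M -> if if | if | S S if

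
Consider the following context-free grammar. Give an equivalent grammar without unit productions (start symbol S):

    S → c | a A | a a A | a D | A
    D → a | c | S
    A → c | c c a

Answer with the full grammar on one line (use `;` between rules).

Unit pairs: D ⇒* {A, S}; S ⇒* {A}.
For every A with A ⇒* B via unit rules, add B's non-unit alternatives to A; then delete every rule of the form X → Y.

S → c | a A | a a A | a D | c c a; D → c | a A | a a A | a D | a | c c a; A → c | c c a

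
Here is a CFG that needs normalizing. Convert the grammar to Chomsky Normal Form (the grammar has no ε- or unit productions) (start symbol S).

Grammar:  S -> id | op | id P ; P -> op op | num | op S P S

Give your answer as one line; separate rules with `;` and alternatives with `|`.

S -> id | op | X1 P; P -> X2 X2 | num | X2 Y1; X1 -> id; X2 -> op; Y1 -> S Y2; Y2 -> P S

Introduce a nonterminal for each terminal appearing in a rule of length ≥ 2: X1 → id, X2 → op.
Binarize each right-hand side of length ≥ 3 by chaining fresh nonterminals (Y1, Y2, …): affected rules were P → X2 S P S.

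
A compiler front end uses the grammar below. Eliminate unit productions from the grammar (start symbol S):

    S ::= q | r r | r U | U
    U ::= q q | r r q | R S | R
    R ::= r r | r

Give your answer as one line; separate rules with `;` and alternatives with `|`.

S ::= q q | r r q | R S | q | r r | r U | r; U ::= q q | r r q | R S | r r | r; R ::= r r | r

Unit pairs: S ⇒* {R, U}; U ⇒* {R}.
For each unit pair (A, B), copy every non-unit production of B to A, then drop all unit productions.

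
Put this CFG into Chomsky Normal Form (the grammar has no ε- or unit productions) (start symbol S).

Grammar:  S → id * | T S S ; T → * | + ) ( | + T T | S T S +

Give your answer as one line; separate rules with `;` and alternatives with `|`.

Introduce a nonterminal for each terminal appearing in a rule of length ≥ 2: X1 → id, X2 → *, X3 → +, X4 → ), X5 → (.
Binarize each right-hand side of length ≥ 3 by chaining fresh nonterminals (Y1, Y2, …): affected rules were S → T S S; T → X3 X4 X5; T → X3 T T; T → S T S X3.

S → X1 X2 | T Y1; T → * | X3 Y2 | X3 Y3 | S Y4; X1 → id; X2 → *; X3 → +; X4 → ); X5 → (; Y1 → S S; Y2 → X4 X5; Y3 → T T; Y4 → T Y5; Y5 → S X3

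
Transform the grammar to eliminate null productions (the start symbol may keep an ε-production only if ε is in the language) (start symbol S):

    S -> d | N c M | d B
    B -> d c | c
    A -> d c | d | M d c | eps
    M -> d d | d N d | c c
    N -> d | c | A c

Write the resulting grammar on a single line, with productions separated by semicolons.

S -> d | N c M | d B; B -> d c | c; A -> d c | d | M d c; M -> d d | d N d | c c; N -> d | c | A c

The nullable symbols are {A}.
ε ∉ L(G), so no ε-production is kept.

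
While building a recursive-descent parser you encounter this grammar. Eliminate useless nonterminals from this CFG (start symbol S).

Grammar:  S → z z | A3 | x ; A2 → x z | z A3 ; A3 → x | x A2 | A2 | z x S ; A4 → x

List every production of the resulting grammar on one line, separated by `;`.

S → z z | A3 | x; A2 → x z | z A3; A3 → x | x A2 | A2 | z x S

Generating nonterminals: {A2, A3, A4, S}.
Reachable from S after that: {A2, A3, S}.
Removed useless symbols: {A4} and every production mentioning them.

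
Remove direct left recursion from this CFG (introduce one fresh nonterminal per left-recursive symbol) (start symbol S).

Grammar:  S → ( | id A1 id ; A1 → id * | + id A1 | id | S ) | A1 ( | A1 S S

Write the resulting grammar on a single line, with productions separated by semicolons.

Directly left-recursive nonterminal: A1.
For A1: α = {(, S S}, β = {id *, + id A1, id, S )}. Rewrite as A1 → β A1' and A1' → α A1' | ε.

S → ( | id A1 id; A1 → id * A1' | + id A1 A1' | id A1' | S ) A1'; A1' → ( A1' | S S A1' | epsilon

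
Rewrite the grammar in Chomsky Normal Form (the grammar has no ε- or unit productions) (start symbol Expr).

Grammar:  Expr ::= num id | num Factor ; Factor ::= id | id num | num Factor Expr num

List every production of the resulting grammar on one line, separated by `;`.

Introduce a nonterminal for each terminal appearing in a rule of length ≥ 2: X1 → num, X2 → id.
Binarize each right-hand side of length ≥ 3 by chaining fresh nonterminals (Y1, Y2, …): affected rules were Factor → X1 Factor Expr X1.

Expr ::= X1 X2 | X1 Factor; Factor ::= id | X2 X1 | X1 Y1; X1 ::= num; X2 ::= id; Y1 ::= Factor Y2; Y2 ::= Expr X1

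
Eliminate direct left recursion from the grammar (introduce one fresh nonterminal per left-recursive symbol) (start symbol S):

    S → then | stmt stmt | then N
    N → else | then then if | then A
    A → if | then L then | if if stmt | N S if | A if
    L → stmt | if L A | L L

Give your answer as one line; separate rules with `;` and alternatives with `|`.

S → then | stmt stmt | then N; N → else | then then if | then A; A → if A' | then L then A' | if if stmt A' | N S if A'; L → stmt L' | if L A L'; A' → if A' | epsilon; L' → L L' | epsilon

Left recursion appears on A, L.
For A: α = {if}, β = {if, then L then, if if stmt, N S if}. Rewrite as A → β A' and A' → α A' | ε.
For L: α = {L}, β = {stmt, if L A}. Rewrite as L → β L' and L' → α L' | ε.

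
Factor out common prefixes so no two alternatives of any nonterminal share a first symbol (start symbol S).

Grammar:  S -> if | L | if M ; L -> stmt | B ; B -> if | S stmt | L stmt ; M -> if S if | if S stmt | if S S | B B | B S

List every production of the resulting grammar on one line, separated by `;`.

S has alternatives sharing prefix 'if': factor to S → if S' with S' → ε | M.
M has alternatives sharing prefix 'if S': factor to M → if S M' with M' → if | stmt | S.
M has alternatives sharing prefix 'B': factor to M → B M'' with M'' → B | S.

S -> L | if S'; L -> stmt | B; B -> if | S stmt | L stmt; M -> if S M' | B M''; S' -> ε | M; M' -> if | stmt | S; M'' -> B | S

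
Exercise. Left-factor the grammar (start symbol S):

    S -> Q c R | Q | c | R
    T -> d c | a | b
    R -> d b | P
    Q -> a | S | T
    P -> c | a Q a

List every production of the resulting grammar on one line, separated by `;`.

S -> c | R | Q S'; T -> d c | a | b; R -> d b | P; Q -> a | S | T; P -> c | a Q a; S' -> c R | ε

S has alternatives sharing prefix 'Q': factor to S → Q S' with S' → c R | ε.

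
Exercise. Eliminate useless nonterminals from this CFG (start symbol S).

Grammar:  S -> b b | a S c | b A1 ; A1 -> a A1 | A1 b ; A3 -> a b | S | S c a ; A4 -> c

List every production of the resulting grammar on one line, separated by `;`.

S -> b b | a S c

Generating nonterminals: {A3, A4, S}.
Reachable from S after that: {S}.
Removed useless symbols: {A1, A3, A4} and every production mentioning them.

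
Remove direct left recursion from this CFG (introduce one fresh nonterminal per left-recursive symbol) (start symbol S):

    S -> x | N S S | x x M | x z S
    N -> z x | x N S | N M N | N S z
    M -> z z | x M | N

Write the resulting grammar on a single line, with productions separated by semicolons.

S -> x | N S S | x x M | x z S; N -> z x N' | x N S N'; M -> z z | x M | N; N' -> M N N' | S z N' | ε

N is directly left-recursive.
For N: α = {M N, S z}, β = {z x, x N S}. Rewrite as N → β N' and N' → α N' | ε.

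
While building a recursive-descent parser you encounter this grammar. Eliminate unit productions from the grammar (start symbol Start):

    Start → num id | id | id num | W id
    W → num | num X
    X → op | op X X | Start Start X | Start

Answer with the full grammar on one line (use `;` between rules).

Unit pairs: X ⇒* {Start}.
For every A with A ⇒* B via unit rules, add B's non-unit alternatives to A; then delete every rule of the form X → Y.

Start → num id | id | id num | W id; W → num | num X; X → num id | id | id num | W id | op | op X X | Start Start X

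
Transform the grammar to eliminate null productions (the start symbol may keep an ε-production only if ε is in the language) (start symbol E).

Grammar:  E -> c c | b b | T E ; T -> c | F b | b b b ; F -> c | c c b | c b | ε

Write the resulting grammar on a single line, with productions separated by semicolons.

The nullable symbols are {F}.
ε ∉ L(G), so no ε-production is kept.
Expand every rule over subsets of its nullable positions: T → F b gives F b | b.

E -> c c | b b | T E; T -> c | F b | b | b b b; F -> c | c c b | c b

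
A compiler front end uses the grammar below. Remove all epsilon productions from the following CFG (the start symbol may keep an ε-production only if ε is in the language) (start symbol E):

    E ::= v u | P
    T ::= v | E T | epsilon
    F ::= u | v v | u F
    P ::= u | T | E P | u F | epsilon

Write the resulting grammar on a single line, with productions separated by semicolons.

Nullable nonterminals: {E, P, T}.
ε ∈ L(G) since E is nullable, so keep E → ε.
For each production, add variants omitting each subset of nullable occurrences: T → E T gives E T | E. P → E P gives E P | E.

E ::= v u | P | ε; T ::= v | E T | E; F ::= u | v v | u F; P ::= u | T | E P | E | u F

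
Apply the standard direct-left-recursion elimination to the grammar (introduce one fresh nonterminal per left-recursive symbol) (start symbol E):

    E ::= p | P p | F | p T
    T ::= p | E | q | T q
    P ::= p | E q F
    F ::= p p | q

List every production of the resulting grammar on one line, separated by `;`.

T is directly left-recursive.
For T: α = {q}, β = {p, E, q}. Rewrite as T → β T' and T' → α T' | ε.

E ::= p | P p | F | p T; T ::= p T' | E T' | q T'; P ::= p | E q F; F ::= p p | q; T' ::= q T' | epsilon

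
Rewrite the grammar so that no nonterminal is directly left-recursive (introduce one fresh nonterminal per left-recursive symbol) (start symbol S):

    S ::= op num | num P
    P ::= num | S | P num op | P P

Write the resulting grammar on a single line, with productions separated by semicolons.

Directly left-recursive nonterminal: P.
For P: α = {num op, P}, β = {num, S}. Rewrite as P → β P' and P' → α P' | ε.

S ::= op num | num P; P ::= num P' | S P'; P' ::= num op P' | P P' | ε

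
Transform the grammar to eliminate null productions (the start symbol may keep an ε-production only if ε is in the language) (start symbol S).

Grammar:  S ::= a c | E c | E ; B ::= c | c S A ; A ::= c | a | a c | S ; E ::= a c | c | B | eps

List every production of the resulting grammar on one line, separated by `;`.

Nullable nonterminals: {A, E, S}.
ε ∈ L(G) since S is nullable, so keep S → ε.
For each production, add variants omitting each subset of nullable occurrences: S → E c gives E c | c. B → c S A gives c S A | c S | c A.

S ::= a c | E c | c | E | eps; B ::= c | c S A | c S | c A; A ::= c | a | a c | S; E ::= a c | c | B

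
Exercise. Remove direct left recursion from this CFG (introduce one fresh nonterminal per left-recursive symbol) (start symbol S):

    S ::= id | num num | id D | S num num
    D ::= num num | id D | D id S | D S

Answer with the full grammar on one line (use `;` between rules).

Directly left-recursive nonterminals: S, D.
For S: α = {num num}, β = {id, num num, id D}. Rewrite as S → β S' and S' → α S' | ε.
For D: α = {id S, S}, β = {num num, id D}. Rewrite as D → β D' and D' → α D' | ε.

S ::= id S' | num num S' | id D S'; D ::= num num D' | id D D'; S' ::= num num S' | ε; D' ::= id S D' | S D' | ε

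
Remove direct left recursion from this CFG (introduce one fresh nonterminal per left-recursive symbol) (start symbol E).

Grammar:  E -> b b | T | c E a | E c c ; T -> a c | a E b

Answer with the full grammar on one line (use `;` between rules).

E is directly left-recursive.
For E: α = {c c}, β = {b b, T, c E a}. Rewrite as E → β E' and E' → α E' | ε.

E -> b b E' | T E' | c E a E'; T -> a c | a E b; E' -> c c E' | ε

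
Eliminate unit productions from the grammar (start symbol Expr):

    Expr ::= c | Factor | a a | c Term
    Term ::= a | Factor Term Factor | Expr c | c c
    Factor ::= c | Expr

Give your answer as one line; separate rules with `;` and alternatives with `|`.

Unit pairs: Expr ⇒* {Factor}; Factor ⇒* {Expr}.
For each unit pair (A, B), copy every non-unit production of B to A, then drop all unit productions.

Expr ::= c | a a | c Term; Term ::= a | Factor Term Factor | Expr c | c c; Factor ::= c | a a | c Term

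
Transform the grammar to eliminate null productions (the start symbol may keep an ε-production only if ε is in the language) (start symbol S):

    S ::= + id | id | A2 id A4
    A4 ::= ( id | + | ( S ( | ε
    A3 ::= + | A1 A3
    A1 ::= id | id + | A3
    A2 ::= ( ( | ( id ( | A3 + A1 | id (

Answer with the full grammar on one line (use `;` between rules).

S ::= + id | id | A2 id A4 | A2 id; A4 ::= ( id | + | ( S (; A3 ::= + | A1 A3; A1 ::= id | id + | A3; A2 ::= ( ( | ( id ( | A3 + A1 | id (

Nullable nonterminals: {A4}.
ε ∉ L(G), so no ε-production is kept.
For each production, add variants omitting each subset of nullable occurrences: S → A2 id A4 gives A2 id A4 | A2 id.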